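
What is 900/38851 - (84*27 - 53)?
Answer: -86054065/38851 ≈ -2215.0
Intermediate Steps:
900/38851 - (84*27 - 53) = 900*(1/38851) - (2268 - 53) = 900/38851 - 1*2215 = 900/38851 - 2215 = -86054065/38851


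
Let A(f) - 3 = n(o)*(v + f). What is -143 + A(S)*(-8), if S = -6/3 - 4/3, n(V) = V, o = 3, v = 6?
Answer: -231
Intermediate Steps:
S = -10/3 (S = -6*⅓ - 4*⅓ = -2 - 4/3 = -10/3 ≈ -3.3333)
A(f) = 21 + 3*f (A(f) = 3 + 3*(6 + f) = 3 + (18 + 3*f) = 21 + 3*f)
-143 + A(S)*(-8) = -143 + (21 + 3*(-10/3))*(-8) = -143 + (21 - 10)*(-8) = -143 + 11*(-8) = -143 - 88 = -231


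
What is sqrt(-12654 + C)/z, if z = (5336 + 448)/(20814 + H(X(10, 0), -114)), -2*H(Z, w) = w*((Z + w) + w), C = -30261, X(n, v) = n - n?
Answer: 1303*I*sqrt(42915)/964 ≈ 280.01*I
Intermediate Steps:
X(n, v) = 0
H(Z, w) = -w*(Z + 2*w)/2 (H(Z, w) = -w*((Z + w) + w)/2 = -w*(Z + 2*w)/2)
z = 964/1303 (z = (5336 + 448)/(20814 - 1/2*(-114)*(0 + 2*(-114))) = 5784/(20814 - 1/2*(-114)*(0 - 228)) = 5784/(20814 - 1/2*(-114)*(-228)) = 5784/(20814 - 12996) = 5784/7818 = 5784*(1/7818) = 964/1303 ≈ 0.73983)
sqrt(-12654 + C)/z = sqrt(-12654 - 30261)/(964/1303) = sqrt(-42915)*(1303/964) = (I*sqrt(42915))*(1303/964) = 1303*I*sqrt(42915)/964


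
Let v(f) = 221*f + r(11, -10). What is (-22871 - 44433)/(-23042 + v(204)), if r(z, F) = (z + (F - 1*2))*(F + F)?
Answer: -33652/11031 ≈ -3.0507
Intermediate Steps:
r(z, F) = 2*F*(-2 + F + z) (r(z, F) = (z + (F - 2))*(2*F) = (z + (-2 + F))*(2*F) = (-2 + F + z)*(2*F) = 2*F*(-2 + F + z))
v(f) = 20 + 221*f (v(f) = 221*f + 2*(-10)*(-2 - 10 + 11) = 221*f + 2*(-10)*(-1) = 221*f + 20 = 20 + 221*f)
(-22871 - 44433)/(-23042 + v(204)) = (-22871 - 44433)/(-23042 + (20 + 221*204)) = -67304/(-23042 + (20 + 45084)) = -67304/(-23042 + 45104) = -67304/22062 = -67304*1/22062 = -33652/11031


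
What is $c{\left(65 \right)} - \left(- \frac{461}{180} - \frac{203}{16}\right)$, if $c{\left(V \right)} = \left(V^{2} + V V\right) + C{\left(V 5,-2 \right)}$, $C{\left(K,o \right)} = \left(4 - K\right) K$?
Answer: $- \frac{69019021}{720} \approx -95860.0$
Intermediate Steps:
$C{\left(K,o \right)} = K \left(4 - K\right)$
$c{\left(V \right)} = 2 V^{2} + 5 V \left(4 - 5 V\right)$ ($c{\left(V \right)} = \left(V^{2} + V V\right) + V 5 \left(4 - V 5\right) = \left(V^{2} + V^{2}\right) + 5 V \left(4 - 5 V\right) = 2 V^{2} + 5 V \left(4 - 5 V\right)$)
$c{\left(65 \right)} - \left(- \frac{461}{180} - \frac{203}{16}\right) = 65 \left(20 - 1495\right) - \left(- \frac{461}{180} - \frac{203}{16}\right) = 65 \left(20 - 1495\right) - - \frac{10979}{720} = 65 \left(-1475\right) + \left(\frac{461}{180} + \frac{203}{16}\right) = -95875 + \frac{10979}{720} = - \frac{69019021}{720}$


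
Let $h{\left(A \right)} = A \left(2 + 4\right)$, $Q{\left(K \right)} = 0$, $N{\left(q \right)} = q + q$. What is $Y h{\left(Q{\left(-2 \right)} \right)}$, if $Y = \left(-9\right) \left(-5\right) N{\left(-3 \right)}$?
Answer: $0$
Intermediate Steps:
$N{\left(q \right)} = 2 q$
$h{\left(A \right)} = 6 A$ ($h{\left(A \right)} = A 6 = 6 A$)
$Y = -270$ ($Y = \left(-9\right) \left(-5\right) 2 \left(-3\right) = 45 \left(-6\right) = -270$)
$Y h{\left(Q{\left(-2 \right)} \right)} = - 270 \cdot 6 \cdot 0 = \left(-270\right) 0 = 0$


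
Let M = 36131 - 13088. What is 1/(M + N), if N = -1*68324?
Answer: -1/45281 ≈ -2.2084e-5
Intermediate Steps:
N = -68324
M = 23043
1/(M + N) = 1/(23043 - 68324) = 1/(-45281) = -1/45281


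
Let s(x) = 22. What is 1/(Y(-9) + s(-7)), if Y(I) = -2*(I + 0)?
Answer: 1/40 ≈ 0.025000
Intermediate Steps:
Y(I) = -2*I
1/(Y(-9) + s(-7)) = 1/(-2*(-9) + 22) = 1/(18 + 22) = 1/40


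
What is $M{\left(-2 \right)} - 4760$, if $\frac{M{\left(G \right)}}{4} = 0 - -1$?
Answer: $-4756$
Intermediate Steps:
$M{\left(G \right)} = 4$ ($M{\left(G \right)} = 4 \left(0 - -1\right) = 4 \left(0 + 1\right) = 4 \cdot 1 = 4$)
$M{\left(-2 \right)} - 4760 = 4 - 4760 = -4756$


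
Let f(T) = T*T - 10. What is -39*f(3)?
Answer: 39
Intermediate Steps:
f(T) = -10 + T**2 (f(T) = T**2 - 10 = -10 + T**2)
-39*f(3) = -39*(-10 + 3**2) = -39*(-10 + 9) = -39*(-1) = 39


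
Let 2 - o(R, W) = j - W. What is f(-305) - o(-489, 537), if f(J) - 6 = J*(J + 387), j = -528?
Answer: -26071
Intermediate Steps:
f(J) = 6 + J*(387 + J) (f(J) = 6 + J*(J + 387) = 6 + J*(387 + J))
o(R, W) = 530 + W (o(R, W) = 2 - (-528 - W) = 2 + (528 + W) = 530 + W)
f(-305) - o(-489, 537) = (6 + (-305)**2 + 387*(-305)) - (530 + 537) = (6 + 93025 - 118035) - 1*1067 = -25004 - 1067 = -26071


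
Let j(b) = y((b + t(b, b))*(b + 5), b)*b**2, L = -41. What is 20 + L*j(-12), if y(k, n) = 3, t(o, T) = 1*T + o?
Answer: -17692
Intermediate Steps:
t(o, T) = T + o
j(b) = 3*b**2
20 + L*j(-12) = 20 - 123*(-12)**2 = 20 - 123*144 = 20 - 41*432 = 20 - 17712 = -17692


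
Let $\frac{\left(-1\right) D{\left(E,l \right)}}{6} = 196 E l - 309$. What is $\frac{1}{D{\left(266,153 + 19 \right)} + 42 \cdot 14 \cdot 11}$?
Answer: $- \frac{1}{53796030} \approx -1.8589 \cdot 10^{-8}$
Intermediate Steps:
$D{\left(E,l \right)} = 1854 - 1176 E l$ ($D{\left(E,l \right)} = - 6 \left(196 E l - 309\right) = - 6 \left(-309 + 196 E l\right) = 1854 - 1176 E l$)
$\frac{1}{D{\left(266,153 + 19 \right)} + 42 \cdot 14 \cdot 11} = \frac{1}{\left(1854 - 312816 \left(153 + 19\right)\right) + 42 \cdot 14 \cdot 11} = \frac{1}{\left(1854 - 312816 \cdot 172\right) + 588 \cdot 11} = \frac{1}{\left(1854 - 53804352\right) + 6468} = \frac{1}{-53802498 + 6468} = \frac{1}{-53796030} = - \frac{1}{53796030}$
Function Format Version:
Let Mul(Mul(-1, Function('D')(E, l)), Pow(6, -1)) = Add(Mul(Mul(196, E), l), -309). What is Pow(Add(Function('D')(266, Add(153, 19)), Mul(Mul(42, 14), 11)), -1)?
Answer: Rational(-1, 53796030) ≈ -1.8589e-8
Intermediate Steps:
Function('D')(E, l) = Add(1854, Mul(-1176, E, l)) (Function('D')(E, l) = Mul(-6, Add(Mul(Mul(196, E), l), -309)) = Mul(-6, Add(Mul(196, E, l), -309)) = Mul(-6, Add(-309, Mul(196, E, l))) = Add(1854, Mul(-1176, E, l)))
Pow(Add(Function('D')(266, Add(153, 19)), Mul(Mul(42, 14), 11)), -1) = Pow(Add(Add(1854, Mul(-1176, 266, Add(153, 19))), Mul(Mul(42, 14), 11)), -1) = Pow(Add(Add(1854, Mul(-1176, 266, 172)), Mul(588, 11)), -1) = Pow(Add(Add(1854, -53804352), 6468), -1) = Pow(Add(-53802498, 6468), -1) = Pow(-53796030, -1) = Rational(-1, 53796030)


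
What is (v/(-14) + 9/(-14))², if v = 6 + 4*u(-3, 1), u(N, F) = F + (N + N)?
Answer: 25/196 ≈ 0.12755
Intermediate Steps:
u(N, F) = F + 2*N
v = -14 (v = 6 + 4*(1 + 2*(-3)) = 6 + 4*(1 - 6) = 6 + 4*(-5) = 6 - 20 = -14)
(v/(-14) + 9/(-14))² = (-14/(-14) + 9/(-14))² = (-14*(-1/14) + 9*(-1/14))² = (1 - 9/14)² = (5/14)² = 25/196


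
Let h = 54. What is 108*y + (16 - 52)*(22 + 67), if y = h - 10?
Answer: 1548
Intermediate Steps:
y = 44 (y = 54 - 10 = 44)
108*y + (16 - 52)*(22 + 67) = 108*44 + (16 - 52)*(22 + 67) = 4752 - 36*89 = 4752 - 3204 = 1548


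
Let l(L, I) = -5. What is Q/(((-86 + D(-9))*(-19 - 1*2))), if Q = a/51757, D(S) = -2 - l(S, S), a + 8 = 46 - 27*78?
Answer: -2068/90212451 ≈ -2.2924e-5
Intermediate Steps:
a = -2068 (a = -8 + (46 - 27*78) = -8 + (46 - 2106) = -8 - 2060 = -2068)
D(S) = 3 (D(S) = -2 - 1*(-5) = -2 + 5 = 3)
Q = -2068/51757 ≈ -0.039956
Q/(((-86 + D(-9))*(-19 - 1*2))) = -2068*1/((-86 + 3)*(-19 - 1*2))/51757 = -2068*(-1/(83*(-19 - 2)))/51757 = -2068/(51757*((-83*(-21)))) = -2068/51757/1743 = -2068/51757*1/1743 = -2068/90212451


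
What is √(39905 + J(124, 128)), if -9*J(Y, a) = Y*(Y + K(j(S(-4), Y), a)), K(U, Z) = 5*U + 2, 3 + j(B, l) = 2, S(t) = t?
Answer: √344141/3 ≈ 195.55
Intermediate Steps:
j(B, l) = -1 (j(B, l) = -3 + 2 = -1)
K(U, Z) = 2 + 5*U
J(Y, a) = -Y*(-3 + Y)/9 (J(Y, a) = -Y*(Y + (2 + 5*(-1)))/9 = -Y*(Y + (2 - 5))/9 = -Y*(Y - 3)/9 = -Y*(-3 + Y)/9)
√(39905 + J(124, 128)) = √(39905 + (⅑)*124*(3 - 1*124)) = √(39905 + (⅑)*124*(3 - 124)) = √(39905 + (⅑)*124*(-121)) = √(39905 - 15004/9) = √(344141/9) = √344141/3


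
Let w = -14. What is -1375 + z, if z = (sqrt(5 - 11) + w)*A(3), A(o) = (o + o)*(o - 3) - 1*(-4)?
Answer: -1431 + 4*I*sqrt(6) ≈ -1431.0 + 9.798*I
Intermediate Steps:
A(o) = 4 + 2*o*(-3 + o) (A(o) = (2*o)*(-3 + o) + 4 = 2*o*(-3 + o) + 4 = 4 + 2*o*(-3 + o))
z = -56 + 4*I*sqrt(6) (z = (sqrt(5 - 11) - 14)*(4 - 6*3 + 2*3**2) = (sqrt(-6) - 14)*(4 - 18 + 2*9) = (I*sqrt(6) - 14)*(4 - 18 + 18) = (-14 + I*sqrt(6))*4 = -56 + 4*I*sqrt(6) ≈ -56.0 + 9.798*I)
-1375 + z = -1375 + (-56 + 4*I*sqrt(6)) = -1431 + 4*I*sqrt(6)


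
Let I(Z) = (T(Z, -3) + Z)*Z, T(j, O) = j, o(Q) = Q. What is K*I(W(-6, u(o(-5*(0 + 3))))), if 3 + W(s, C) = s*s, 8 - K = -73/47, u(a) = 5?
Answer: 977922/47 ≈ 20807.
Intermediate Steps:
K = 449/47 (K = 8 - (-73)/47 = 8 - 1*(-73/47) = 8 + 73/47 = 449/47 ≈ 9.5532)
W(s, C) = -3 + s² (W(s, C) = -3 + s*s = -3 + s²)
I(Z) = 2*Z² (I(Z) = (Z + Z)*Z = (2*Z)*Z = 2*Z²)
K*I(W(-6, u(o(-5*(0 + 3))))) = 449*(2*(-3 + (-6)²)²)/47 = 449*(2*(-3 + 36)²)/47 = 449*(2*33²)/47 = 449*(2*1089)/47 = (449/47)*2178 = 977922/47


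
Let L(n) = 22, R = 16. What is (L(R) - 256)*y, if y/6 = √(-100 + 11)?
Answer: -1404*I*√89 ≈ -13245.0*I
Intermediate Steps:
y = 6*I*√89 (y = 6*√(-100 + 11) = 6*√(-89) = 6*(I*√89) = 6*I*√89 ≈ 56.604*I)
(L(R) - 256)*y = (22 - 256)*(6*I*√89) = -1404*I*√89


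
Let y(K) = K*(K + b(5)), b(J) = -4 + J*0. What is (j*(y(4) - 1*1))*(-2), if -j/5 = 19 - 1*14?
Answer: -50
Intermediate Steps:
j = -25 (j = -5*(19 - 1*14) = -5*(19 - 14) = -5*5 = -25)
b(J) = -4 (b(J) = -4 + 0 = -4)
y(K) = K*(-4 + K) (y(K) = K*(K - 4) = K*(-4 + K))
(j*(y(4) - 1*1))*(-2) = -25*(4*(-4 + 4) - 1*1)*(-2) = -25*(4*0 - 1)*(-2) = -25*(0 - 1)*(-2) = -25*(-1)*(-2) = 25*(-2) = -50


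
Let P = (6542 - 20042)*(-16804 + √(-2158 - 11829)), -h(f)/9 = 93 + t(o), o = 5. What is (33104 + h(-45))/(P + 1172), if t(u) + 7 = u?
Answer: 1831004807005/12866454548474896 + 108961875*I*√13987/12866454548474896 ≈ 0.00014231 + 1.0016e-6*I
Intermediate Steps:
t(u) = -7 + u
h(f) = -819 (h(f) = -9*(93 + (-7 + 5)) = -9*(93 - 2) = -9*91 = -819)
P = 226854000 - 13500*I*√13987 (P = -13500*(-16804 + √(-13987)) = -13500*(-16804 + I*√13987) = 226854000 - 13500*I*√13987 ≈ 2.2685e+8 - 1.5966e+6*I)
(33104 + h(-45))/(P + 1172) = (33104 - 819)/((226854000 - 13500*I*√13987) + 1172) = 32285/(226855172 - 13500*I*√13987)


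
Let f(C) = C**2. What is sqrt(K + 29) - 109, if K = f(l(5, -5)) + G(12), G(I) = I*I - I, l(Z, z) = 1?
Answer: -109 + 9*sqrt(2) ≈ -96.272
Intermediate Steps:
G(I) = I**2 - I
K = 133 (K = 1**2 + 12*(-1 + 12) = 1 + 12*11 = 1 + 132 = 133)
sqrt(K + 29) - 109 = sqrt(133 + 29) - 109 = sqrt(162) - 109 = 9*sqrt(2) - 109 = -109 + 9*sqrt(2)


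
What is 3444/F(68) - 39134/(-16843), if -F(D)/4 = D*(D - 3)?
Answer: 158470457/74446060 ≈ 2.1287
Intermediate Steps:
F(D) = -4*D*(-3 + D) (F(D) = -4*D*(D - 3) = -4*D*(-3 + D))
3444/F(68) - 39134/(-16843) = 3444/((4*68*(3 - 1*68))) - 39134/(-16843) = 3444/((4*68*(3 - 68))) - 39134*(-1/16843) = 3444/((4*68*(-65))) + 39134/16843 = 3444/(-17680) + 39134/16843 = 3444*(-1/17680) + 39134/16843 = -861/4420 + 39134/16843 = 158470457/74446060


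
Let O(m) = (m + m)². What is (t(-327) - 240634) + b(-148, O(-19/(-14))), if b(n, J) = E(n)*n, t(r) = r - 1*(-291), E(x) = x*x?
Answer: -3482462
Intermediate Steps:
E(x) = x²
t(r) = 291 + r (t(r) = r + 291 = 291 + r)
O(m) = 4*m² (O(m) = (2*m)² = 4*m²)
b(n, J) = n³ (b(n, J) = n²*n = n³)
(t(-327) - 240634) + b(-148, O(-19/(-14))) = ((291 - 327) - 240634) + (-148)³ = (-36 - 240634) - 3241792 = -240670 - 3241792 = -3482462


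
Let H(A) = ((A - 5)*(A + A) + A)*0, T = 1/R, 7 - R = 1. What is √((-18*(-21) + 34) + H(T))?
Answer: 2*√103 ≈ 20.298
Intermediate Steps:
R = 6 (R = 7 - 1*1 = 7 - 1 = 6)
T = ⅙ (T = 1/6 = ⅙ ≈ 0.16667)
H(A) = 0 (H(A) = ((-5 + A)*(2*A) + A)*0 = (2*A*(-5 + A) + A)*0 = (A + 2*A*(-5 + A))*0 = 0)
√((-18*(-21) + 34) + H(T)) = √((-18*(-21) + 34) + 0) = √((378 + 34) + 0) = √(412 + 0) = √412 = 2*√103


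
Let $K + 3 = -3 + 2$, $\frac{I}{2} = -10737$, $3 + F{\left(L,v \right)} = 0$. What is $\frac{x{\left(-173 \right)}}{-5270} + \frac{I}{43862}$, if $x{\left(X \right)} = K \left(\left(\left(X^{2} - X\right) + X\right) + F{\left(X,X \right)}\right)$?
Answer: $\frac{1284322217}{57788185} \approx 22.225$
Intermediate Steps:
$F{\left(L,v \right)} = -3$ ($F{\left(L,v \right)} = -3 + 0 = -3$)
$I = -21474$ ($I = 2 \left(-10737\right) = -21474$)
$K = -4$ ($K = -3 + \left(-3 + 2\right) = -3 - 1 = -4$)
$x{\left(X \right)} = 12 - 4 X^{2}$ ($x{\left(X \right)} = - 4 \left(\left(\left(X^{2} - X\right) + X\right) - 3\right) = - 4 \left(X^{2} - 3\right) = - 4 \left(-3 + X^{2}\right) = 12 - 4 X^{2}$)
$\frac{x{\left(-173 \right)}}{-5270} + \frac{I}{43862} = \frac{12 - 4 \left(-173\right)^{2}}{-5270} - \frac{21474}{43862} = \left(12 - 119716\right) \left(- \frac{1}{5270}\right) - \frac{10737}{21931} = \left(-119704\right) \left(- \frac{1}{5270}\right) - \frac{10737}{21931} = \frac{59852}{2635} - \frac{10737}{21931} = \frac{1284322217}{57788185}$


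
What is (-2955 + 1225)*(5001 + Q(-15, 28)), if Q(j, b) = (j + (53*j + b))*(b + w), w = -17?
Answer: 6229730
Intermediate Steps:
Q(j, b) = (-17 + b)*(b + 54*j) (Q(j, b) = (j + (53*j + b))*(b - 17) = (j + (b + 53*j))*(-17 + b) = (b + 54*j)*(-17 + b) = (-17 + b)*(b + 54*j))
(-2955 + 1225)*(5001 + Q(-15, 28)) = (-2955 + 1225)*(5001 + (28² - 918*(-15) - 17*28 + 54*28*(-15))) = -1730*(5001 + (784 + 13770 - 476 - 22680)) = -1730*(5001 - 8602) = -1730*(-3601) = 6229730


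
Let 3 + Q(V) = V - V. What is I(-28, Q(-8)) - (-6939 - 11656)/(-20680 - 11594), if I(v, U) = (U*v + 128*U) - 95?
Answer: -12766825/32274 ≈ -395.58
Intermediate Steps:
Q(V) = -3 (Q(V) = -3 + (V - V) = -3 + 0 = -3)
I(v, U) = -95 + 128*U + U*v (I(v, U) = (128*U + U*v) - 95 = -95 + 128*U + U*v)
I(-28, Q(-8)) - (-6939 - 11656)/(-20680 - 11594) = (-95 + 128*(-3) - 3*(-28)) - (-6939 - 11656)/(-20680 - 11594) = (-95 - 384 + 84) - (-18595)/(-32274) = -395 - (-18595)*(-1)/32274 = -395 - 1*18595/32274 = -395 - 18595/32274 = -12766825/32274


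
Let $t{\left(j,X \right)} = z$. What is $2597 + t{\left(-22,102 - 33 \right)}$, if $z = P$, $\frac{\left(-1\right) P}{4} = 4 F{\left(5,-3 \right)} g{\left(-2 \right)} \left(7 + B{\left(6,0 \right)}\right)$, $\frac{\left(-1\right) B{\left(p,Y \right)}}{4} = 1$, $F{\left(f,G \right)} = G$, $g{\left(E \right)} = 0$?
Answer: $2597$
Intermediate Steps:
$B{\left(p,Y \right)} = -4$ ($B{\left(p,Y \right)} = \left(-4\right) 1 = -4$)
$P = 0$ ($P = - 4 \cdot 4 \left(-3\right) 0 \left(7 - 4\right) = - 4 \left(-12\right) 0 \cdot 3 = - 4 \cdot 0 \cdot 3 = \left(-4\right) 0 = 0$)
$z = 0$
$t{\left(j,X \right)} = 0$
$2597 + t{\left(-22,102 - 33 \right)} = 2597 + 0 = 2597$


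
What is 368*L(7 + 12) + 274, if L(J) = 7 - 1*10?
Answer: -830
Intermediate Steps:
L(J) = -3 (L(J) = 7 - 10 = -3)
368*L(7 + 12) + 274 = 368*(-3) + 274 = -1104 + 274 = -830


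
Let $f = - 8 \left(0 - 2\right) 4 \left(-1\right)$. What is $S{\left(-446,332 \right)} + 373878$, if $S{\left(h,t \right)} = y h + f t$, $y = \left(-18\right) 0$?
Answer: $352630$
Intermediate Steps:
$y = 0$
$f = -64$ ($f = - 8 \left(\left(-2\right) 4\right) \left(-1\right) = \left(-8\right) \left(-8\right) \left(-1\right) = 64 \left(-1\right) = -64$)
$S{\left(h,t \right)} = - 64 t$ ($S{\left(h,t \right)} = 0 h - 64 t = 0 - 64 t = - 64 t$)
$S{\left(-446,332 \right)} + 373878 = \left(-64\right) 332 + 373878 = -21248 + 373878 = 352630$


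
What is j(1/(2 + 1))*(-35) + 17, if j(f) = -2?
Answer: 87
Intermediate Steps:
j(1/(2 + 1))*(-35) + 17 = -2*(-35) + 17 = 70 + 17 = 87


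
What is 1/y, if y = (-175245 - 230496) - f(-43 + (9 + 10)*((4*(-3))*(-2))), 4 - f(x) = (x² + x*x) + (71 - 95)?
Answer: -1/64631 ≈ -1.5472e-5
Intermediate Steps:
f(x) = 28 - 2*x² (f(x) = 4 - ((x² + x*x) + (71 - 95)) = 4 - ((x² + x²) - 24) = 4 - (2*x² - 24) = 4 - (-24 + 2*x²) = 4 + (24 - 2*x²) = 28 - 2*x²)
y = -64631 (y = (-175245 - 230496) - (28 - 2*(-43 + (9 + 10)*((4*(-3))*(-2)))²) = -405741 - (28 - 2*(-43 + 19*(-12*(-2)))²) = -405741 - (28 - 2*(-43 + 19*24)²) = -405741 - (28 - 2*(-43 + 456)²) = -405741 - (28 - 2*413²) = -405741 - (28 - 2*170569) = -405741 - (28 - 341138) = -405741 - 1*(-341110) = -405741 + 341110 = -64631)
1/y = 1/(-64631) = -1/64631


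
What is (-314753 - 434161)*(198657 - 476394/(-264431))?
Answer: -39341609912270754/264431 ≈ -1.4878e+11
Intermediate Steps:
(-314753 - 434161)*(198657 - 476394/(-264431)) = -748914*(198657 - 476394*(-1/264431)) = -748914*(198657 + 476394/264431) = -748914*52531545561/264431 = -39341609912270754/264431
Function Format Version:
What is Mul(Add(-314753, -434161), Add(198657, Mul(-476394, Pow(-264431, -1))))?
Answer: Rational(-39341609912270754, 264431) ≈ -1.4878e+11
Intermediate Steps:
Mul(Add(-314753, -434161), Add(198657, Mul(-476394, Pow(-264431, -1)))) = Mul(-748914, Add(198657, Mul(-476394, Rational(-1, 264431)))) = Mul(-748914, Add(198657, Rational(476394, 264431))) = Mul(-748914, Rational(52531545561, 264431)) = Rational(-39341609912270754, 264431)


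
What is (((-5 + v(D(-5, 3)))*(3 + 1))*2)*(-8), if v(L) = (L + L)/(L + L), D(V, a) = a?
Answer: 256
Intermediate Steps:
v(L) = 1 (v(L) = (2*L)/((2*L)) = (2*L)*(1/(2*L)) = 1)
(((-5 + v(D(-5, 3)))*(3 + 1))*2)*(-8) = (((-5 + 1)*(3 + 1))*2)*(-8) = (-4*4*2)*(-8) = -16*2*(-8) = -32*(-8) = 256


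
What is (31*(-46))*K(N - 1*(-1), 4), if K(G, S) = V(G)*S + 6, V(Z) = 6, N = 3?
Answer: -42780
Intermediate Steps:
K(G, S) = 6 + 6*S (K(G, S) = 6*S + 6 = 6 + 6*S)
(31*(-46))*K(N - 1*(-1), 4) = (31*(-46))*(6 + 6*4) = -1426*(6 + 24) = -1426*30 = -42780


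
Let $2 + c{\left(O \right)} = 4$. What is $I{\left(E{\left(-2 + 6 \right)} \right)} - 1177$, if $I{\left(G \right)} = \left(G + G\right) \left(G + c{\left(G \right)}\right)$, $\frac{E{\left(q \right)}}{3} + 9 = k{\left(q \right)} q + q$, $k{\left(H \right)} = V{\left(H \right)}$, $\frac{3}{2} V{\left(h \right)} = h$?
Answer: $-531$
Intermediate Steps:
$V{\left(h \right)} = \frac{2 h}{3}$
$c{\left(O \right)} = 2$ ($c{\left(O \right)} = -2 + 4 = 2$)
$k{\left(H \right)} = \frac{2 H}{3}$
$E{\left(q \right)} = -27 + 2 q^{2} + 3 q$ ($E{\left(q \right)} = -27 + 3 \left(\frac{2 q}{3} q + q\right) = -27 + 3 \left(\frac{2 q^{2}}{3} + q\right) = -27 + 3 \left(q + \frac{2 q^{2}}{3}\right) = -27 + \left(2 q^{2} + 3 q\right) = -27 + 2 q^{2} + 3 q$)
$I{\left(G \right)} = 2 G \left(2 + G\right)$ ($I{\left(G \right)} = \left(G + G\right) \left(G + 2\right) = 2 G \left(2 + G\right)$)
$I{\left(E{\left(-2 + 6 \right)} \right)} - 1177 = 2 \left(-27 + 2 \left(-2 + 6\right)^{2} + 3 \left(-2 + 6\right)\right) \left(2 + \left(-27 + 2 \left(-2 + 6\right)^{2} + 3 \left(-2 + 6\right)\right)\right) - 1177 = 2 \left(-27 + 2 \cdot 4^{2} + 3 \cdot 4\right) \left(2 + \left(-27 + 2 \cdot 4^{2} + 3 \cdot 4\right)\right) - 1177 = 2 \left(-27 + 2 \cdot 16 + 12\right) \left(2 + \left(-27 + 2 \cdot 16 + 12\right)\right) - 1177 = 2 \left(-27 + 32 + 12\right) \left(2 + \left(-27 + 32 + 12\right)\right) - 1177 = 2 \cdot 17 \left(2 + 17\right) - 1177 = 2 \cdot 17 \cdot 19 - 1177 = 646 - 1177 = -531$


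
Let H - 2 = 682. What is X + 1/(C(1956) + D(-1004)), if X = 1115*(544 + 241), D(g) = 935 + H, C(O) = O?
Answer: 3129108126/3575 ≈ 8.7528e+5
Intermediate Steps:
H = 684 (H = 2 + 682 = 684)
D(g) = 1619 (D(g) = 935 + 684 = 1619)
X = 875275 (X = 1115*785 = 875275)
X + 1/(C(1956) + D(-1004)) = 875275 + 1/(1956 + 1619) = 875275 + 1/3575 = 3129108126/3575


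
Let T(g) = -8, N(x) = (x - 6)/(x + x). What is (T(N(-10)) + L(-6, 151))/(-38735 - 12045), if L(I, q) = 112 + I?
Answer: -49/25390 ≈ -0.0019299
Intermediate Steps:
N(x) = (-6 + x)/(2*x) (N(x) = (-6 + x)/((2*x)) = (-6 + x)*(1/(2*x)) = (-6 + x)/(2*x))
(T(N(-10)) + L(-6, 151))/(-38735 - 12045) = (-8 + (112 - 6))/(-38735 - 12045) = (-8 + 106)/(-50780) = 98*(-1/50780) = -49/25390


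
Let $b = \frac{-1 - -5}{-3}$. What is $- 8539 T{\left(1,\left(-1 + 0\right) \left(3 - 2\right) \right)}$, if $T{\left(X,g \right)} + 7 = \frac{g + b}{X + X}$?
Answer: $\frac{418411}{6} \approx 69735.0$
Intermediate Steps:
$b = - \frac{4}{3}$ ($b = \left(-1 + 5\right) \left(- \frac{1}{3}\right) = 4 \left(- \frac{1}{3}\right) = - \frac{4}{3} \approx -1.3333$)
$T{\left(X,g \right)} = -7 + \frac{- \frac{4}{3} + g}{2 X}$ ($T{\left(X,g \right)} = -7 + \frac{g - \frac{4}{3}}{X + X} = -7 + \frac{- \frac{4}{3} + g}{2 X}$)
$- 8539 T{\left(1,\left(-1 + 0\right) \left(3 - 2\right) \right)} = - 8539 \frac{-4 - 42 + 3 \left(-1 + 0\right) \left(3 - 2\right)}{6 \cdot 1} = - 8539 \cdot \frac{1}{6} \cdot 1 \left(-4 - 42 + 3 \left(\left(-1\right) 1\right)\right) = - 8539 \cdot \frac{1}{6} \cdot 1 \left(-4 - 42 + 3 \left(-1\right)\right) = - 8539 \cdot \frac{1}{6} \cdot 1 \left(-4 - 42 - 3\right) = - 8539 \cdot \frac{1}{6} \cdot 1 \left(-49\right) = \left(-8539\right) \left(- \frac{49}{6}\right) = \frac{418411}{6}$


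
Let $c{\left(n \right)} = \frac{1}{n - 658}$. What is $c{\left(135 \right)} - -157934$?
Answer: $\frac{82599481}{523} \approx 1.5793 \cdot 10^{5}$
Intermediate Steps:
$c{\left(n \right)} = \frac{1}{-658 + n}$
$c{\left(135 \right)} - -157934 = \frac{1}{-658 + 135} - -157934 = \frac{1}{-523} + 157934 = - \frac{1}{523} + 157934 = \frac{82599481}{523}$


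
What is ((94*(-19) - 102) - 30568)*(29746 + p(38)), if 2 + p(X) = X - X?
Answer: -965371264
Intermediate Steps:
p(X) = -2 (p(X) = -2 + (X - X) = -2 + 0 = -2)
((94*(-19) - 102) - 30568)*(29746 + p(38)) = ((94*(-19) - 102) - 30568)*(29746 - 2) = ((-1786 - 102) - 30568)*29744 = (-1888 - 30568)*29744 = -32456*29744 = -965371264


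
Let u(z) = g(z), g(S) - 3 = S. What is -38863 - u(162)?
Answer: -39028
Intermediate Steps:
g(S) = 3 + S
u(z) = 3 + z
-38863 - u(162) = -38863 - (3 + 162) = -38863 - 1*165 = -38863 - 165 = -39028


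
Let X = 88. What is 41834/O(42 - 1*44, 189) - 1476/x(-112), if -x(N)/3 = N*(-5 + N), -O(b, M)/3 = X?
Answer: -158583/1001 ≈ -158.42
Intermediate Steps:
O(b, M) = -264 (O(b, M) = -3*88 = -264)
x(N) = -3*N*(-5 + N)
41834/O(42 - 1*44, 189) - 1476/x(-112) = 41834/(-264) - 1476*(-1/(336*(5 - 1*(-112)))) = 41834*(-1/264) - 1476*(-1/(336*(5 + 112))) = -20917/132 - 1476/(3*(-112)*117) = -20917/132 - 1476/(-39312) = -20917/132 - 1476*(-1/39312) = -20917/132 + 41/1092 = -158583/1001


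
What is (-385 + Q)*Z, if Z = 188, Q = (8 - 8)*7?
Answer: -72380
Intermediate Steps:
Q = 0 (Q = 0*7 = 0)
(-385 + Q)*Z = (-385 + 0)*188 = -385*188 = -72380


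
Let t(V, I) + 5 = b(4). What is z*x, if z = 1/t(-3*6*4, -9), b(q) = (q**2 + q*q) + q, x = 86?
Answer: 86/31 ≈ 2.7742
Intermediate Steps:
b(q) = q + 2*q**2 (b(q) = (q**2 + q**2) + q = 2*q**2 + q = q + 2*q**2)
t(V, I) = 31 (t(V, I) = -5 + 4*(1 + 2*4) = -5 + 4*(1 + 8) = -5 + 4*9 = -5 + 36 = 31)
z = 1/31 ≈ 0.032258
z*x = (1/31)*86 = 86/31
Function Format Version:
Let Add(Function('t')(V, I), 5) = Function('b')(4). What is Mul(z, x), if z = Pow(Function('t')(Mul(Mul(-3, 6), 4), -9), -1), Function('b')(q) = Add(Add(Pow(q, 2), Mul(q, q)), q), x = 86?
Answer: Rational(86, 31) ≈ 2.7742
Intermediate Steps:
Function('b')(q) = Add(q, Mul(2, Pow(q, 2))) (Function('b')(q) = Add(Add(Pow(q, 2), Pow(q, 2)), q) = Add(Mul(2, Pow(q, 2)), q) = Add(q, Mul(2, Pow(q, 2))))
Function('t')(V, I) = 31 (Function('t')(V, I) = Add(-5, Mul(4, Add(1, Mul(2, 4)))) = Add(-5, Mul(4, Add(1, 8))) = Add(-5, Mul(4, 9)) = Add(-5, 36) = 31)
z = Rational(1, 31) (z = Pow(31, -1) = Rational(1, 31) ≈ 0.032258)
Mul(z, x) = Mul(Rational(1, 31), 86) = Rational(86, 31)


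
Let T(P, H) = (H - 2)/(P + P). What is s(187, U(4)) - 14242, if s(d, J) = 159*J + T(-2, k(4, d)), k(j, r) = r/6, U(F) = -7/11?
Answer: -3788525/264 ≈ -14350.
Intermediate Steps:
U(F) = -7/11 (U(F) = -7*1/11 = -7/11)
k(j, r) = r/6 (k(j, r) = r*(1/6) = r/6)
T(P, H) = (-2 + H)/(2*P) (T(P, H) = (-2 + H)/((2*P)) = (-2 + H)*(1/(2*P)) = (-2 + H)/(2*P))
s(d, J) = 1/2 + 159*J - d/24 (s(d, J) = 159*J + (1/2)*(-2 + d/6)/(-2) = 159*J + (1/2)*(-1/2)*(-2 + d/6) = 159*J + (1/2 - d/24) = 1/2 + 159*J - d/24)
s(187, U(4)) - 14242 = (1/2 + 159*(-7/11) - 1/24*187) - 14242 = (1/2 - 1113/11 - 187/24) - 14242 = -28637/264 - 14242 = -3788525/264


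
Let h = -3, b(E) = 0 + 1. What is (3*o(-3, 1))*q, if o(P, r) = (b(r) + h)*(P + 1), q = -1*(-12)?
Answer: 144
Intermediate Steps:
b(E) = 1
q = 12
o(P, r) = -2 - 2*P (o(P, r) = (1 - 3)*(P + 1) = -2*(1 + P) = -2 - 2*P)
(3*o(-3, 1))*q = (3*(-2 - 2*(-3)))*12 = (3*(-2 + 6))*12 = (3*4)*12 = 12*12 = 144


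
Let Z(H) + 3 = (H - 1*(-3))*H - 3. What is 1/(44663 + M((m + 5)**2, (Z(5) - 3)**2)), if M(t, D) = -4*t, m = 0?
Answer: 1/44563 ≈ 2.2440e-5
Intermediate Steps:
Z(H) = -6 + H*(3 + H) (Z(H) = -3 + ((H - 1*(-3))*H - 3) = -3 + ((H + 3)*H - 3) = -3 + ((3 + H)*H - 3) = -3 + (H*(3 + H) - 3) = -3 + (-3 + H*(3 + H)) = -6 + H*(3 + H))
1/(44663 + M((m + 5)**2, (Z(5) - 3)**2)) = 1/(44663 - 4*(0 + 5)**2) = 1/(44663 - 4*5**2) = 1/(44663 - 4*25) = 1/(44663 - 100) = 1/44563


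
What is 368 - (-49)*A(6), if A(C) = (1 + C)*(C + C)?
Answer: 4484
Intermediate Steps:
A(C) = 2*C*(1 + C) (A(C) = (1 + C)*(2*C) = 2*C*(1 + C))
368 - (-49)*A(6) = 368 - (-49)*2*6*(1 + 6) = 368 - (-49)*2*6*7 = 368 - (-49)*84 = 368 - 1*(-4116) = 368 + 4116 = 4484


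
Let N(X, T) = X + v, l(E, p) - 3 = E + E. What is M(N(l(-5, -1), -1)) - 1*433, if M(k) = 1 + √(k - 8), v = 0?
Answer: -432 + I*√15 ≈ -432.0 + 3.873*I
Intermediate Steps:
l(E, p) = 3 + 2*E (l(E, p) = 3 + (E + E) = 3 + 2*E)
N(X, T) = X (N(X, T) = X + 0 = X)
M(k) = 1 + √(-8 + k)
M(N(l(-5, -1), -1)) - 1*433 = (1 + √(-8 + (3 + 2*(-5)))) - 1*433 = (1 + √(-8 + (3 - 10))) - 433 = (1 + √(-8 - 7)) - 433 = (1 + √(-15)) - 433 = (1 + I*√15) - 433 = -432 + I*√15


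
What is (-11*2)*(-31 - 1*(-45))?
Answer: -308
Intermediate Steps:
(-11*2)*(-31 - 1*(-45)) = -22*(-31 + 45) = -22*14 = -308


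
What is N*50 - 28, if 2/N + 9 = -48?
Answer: -1696/57 ≈ -29.754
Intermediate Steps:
N = -2/57 (N = 2/(-9 - 48) = 2/(-57) = 2*(-1/57) = -2/57 ≈ -0.035088)
N*50 - 28 = -2/57*50 - 28 = -100/57 - 28 = -1696/57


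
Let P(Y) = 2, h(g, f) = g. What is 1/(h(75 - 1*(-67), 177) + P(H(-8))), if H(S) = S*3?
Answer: 1/144 ≈ 0.0069444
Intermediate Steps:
H(S) = 3*S
1/(h(75 - 1*(-67), 177) + P(H(-8))) = 1/((75 - 1*(-67)) + 2) = 1/((75 + 67) + 2) = 1/(142 + 2) = 1/144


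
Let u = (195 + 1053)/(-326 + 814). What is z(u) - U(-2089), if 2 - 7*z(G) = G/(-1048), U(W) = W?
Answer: 233736789/111874 ≈ 2089.3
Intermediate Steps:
u = 156/61 (u = 1248/488 = 1248*(1/488) = 156/61 ≈ 2.5574)
z(G) = 2/7 + G/7336 (z(G) = 2/7 - G/(7*(-1048)) = 2/7 - G*(-1)/(7*1048) = 2/7 - (-1)*G/7336 = 2/7 + G/7336)
z(u) - U(-2089) = (2/7 + (1/7336)*(156/61)) - 1*(-2089) = (2/7 + 39/111874) + 2089 = 32003/111874 + 2089 = 233736789/111874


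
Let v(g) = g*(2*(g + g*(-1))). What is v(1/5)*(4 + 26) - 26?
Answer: -26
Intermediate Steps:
v(g) = 0 (v(g) = g*(2*(g - g)) = g*(2*0) = g*0 = 0)
v(1/5)*(4 + 26) - 26 = 0*(4 + 26) - 26 = 0*30 - 26 = 0 - 26 = -26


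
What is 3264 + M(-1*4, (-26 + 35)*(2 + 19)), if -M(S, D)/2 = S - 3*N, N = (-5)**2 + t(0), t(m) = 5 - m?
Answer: 3452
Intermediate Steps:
N = 30 (N = (-5)**2 + (5 - 1*0) = 25 + (5 + 0) = 25 + 5 = 30)
M(S, D) = 180 - 2*S (M(S, D) = -2*(S - 3*30) = -2*(S - 90) = -2*(-90 + S) = 180 - 2*S)
3264 + M(-1*4, (-26 + 35)*(2 + 19)) = 3264 + (180 - (-2)*4) = 3264 + (180 - 2*(-4)) = 3264 + (180 + 8) = 3264 + 188 = 3452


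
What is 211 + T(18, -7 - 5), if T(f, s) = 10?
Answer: 221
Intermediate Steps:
211 + T(18, -7 - 5) = 211 + 10 = 221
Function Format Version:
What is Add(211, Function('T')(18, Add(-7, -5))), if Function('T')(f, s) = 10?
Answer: 221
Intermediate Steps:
Add(211, Function('T')(18, Add(-7, -5))) = Add(211, 10) = 221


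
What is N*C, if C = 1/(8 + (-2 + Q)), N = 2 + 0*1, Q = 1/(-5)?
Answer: 10/29 ≈ 0.34483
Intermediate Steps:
Q = -1/5 (Q = 1*(-1/5) = -1/5 ≈ -0.20000)
N = 2 (N = 2 + 0 = 2)
C = 5/29 (C = 1/(8 + (-2 - 1/5)) = 1/(8 - 11/5) = 1/(29/5) = 5/29 ≈ 0.17241)
N*C = 2*(5/29) = 10/29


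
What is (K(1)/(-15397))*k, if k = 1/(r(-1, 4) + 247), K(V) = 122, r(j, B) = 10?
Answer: -122/3957029 ≈ -3.0831e-5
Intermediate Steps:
k = 1/257 (k = 1/(10 + 247) = 1/257 ≈ 0.0038911)
(K(1)/(-15397))*k = (122/(-15397))*(1/257) = (122*(-1/15397))*(1/257) = -122/15397*1/257 = -122/3957029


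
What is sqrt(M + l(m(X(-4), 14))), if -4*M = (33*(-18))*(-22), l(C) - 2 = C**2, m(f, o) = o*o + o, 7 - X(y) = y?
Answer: sqrt(40835) ≈ 202.08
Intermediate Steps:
X(y) = 7 - y
m(f, o) = o + o**2 (m(f, o) = o**2 + o = o + o**2)
l(C) = 2 + C**2
M = -3267 (M = -33*(-18)*(-22)/4 = -(-297)*(-22)/2 = -1/4*13068 = -3267)
sqrt(M + l(m(X(-4), 14))) = sqrt(-3267 + (2 + (14*(1 + 14))**2)) = sqrt(-3267 + (2 + (14*15)**2)) = sqrt(-3267 + (2 + 210**2)) = sqrt(-3267 + (2 + 44100)) = sqrt(-3267 + 44102) = sqrt(40835)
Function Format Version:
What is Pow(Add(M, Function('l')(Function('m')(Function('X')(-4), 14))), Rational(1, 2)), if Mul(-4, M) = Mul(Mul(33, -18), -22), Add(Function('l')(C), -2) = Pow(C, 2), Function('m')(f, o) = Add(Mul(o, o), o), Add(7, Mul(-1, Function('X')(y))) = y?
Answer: Pow(40835, Rational(1, 2)) ≈ 202.08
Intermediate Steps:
Function('X')(y) = Add(7, Mul(-1, y))
Function('m')(f, o) = Add(o, Pow(o, 2)) (Function('m')(f, o) = Add(Pow(o, 2), o) = Add(o, Pow(o, 2)))
Function('l')(C) = Add(2, Pow(C, 2))
M = -3267 (M = Mul(Rational(-1, 4), Mul(Mul(33, -18), -22)) = Mul(Rational(-1, 4), Mul(-594, -22)) = Mul(Rational(-1, 4), 13068) = -3267)
Pow(Add(M, Function('l')(Function('m')(Function('X')(-4), 14))), Rational(1, 2)) = Pow(Add(-3267, Add(2, Pow(Mul(14, Add(1, 14)), 2))), Rational(1, 2)) = Pow(Add(-3267, Add(2, Pow(Mul(14, 15), 2))), Rational(1, 2)) = Pow(Add(-3267, Add(2, Pow(210, 2))), Rational(1, 2)) = Pow(Add(-3267, Add(2, 44100)), Rational(1, 2)) = Pow(Add(-3267, 44102), Rational(1, 2)) = Pow(40835, Rational(1, 2))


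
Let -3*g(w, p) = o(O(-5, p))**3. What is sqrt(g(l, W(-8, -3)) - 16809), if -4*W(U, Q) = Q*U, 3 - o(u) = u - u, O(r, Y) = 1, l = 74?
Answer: I*sqrt(16818) ≈ 129.68*I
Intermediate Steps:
o(u) = 3 (o(u) = 3 - (u - u) = 3 - 1*0 = 3 + 0 = 3)
W(U, Q) = -Q*U/4
g(w, p) = -9 (g(w, p) = -1/3*3**3 = -1/3*27 = -9)
sqrt(g(l, W(-8, -3)) - 16809) = sqrt(-9 - 16809) = sqrt(-16818) = I*sqrt(16818)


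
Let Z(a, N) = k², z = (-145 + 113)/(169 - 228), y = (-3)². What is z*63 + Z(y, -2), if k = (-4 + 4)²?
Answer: 2016/59 ≈ 34.169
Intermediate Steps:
y = 9
k = 0 (k = 0² = 0)
z = 32/59 (z = -32/(-59) = -32*(-1/59) = 32/59 ≈ 0.54237)
Z(a, N) = 0 (Z(a, N) = 0² = 0)
z*63 + Z(y, -2) = (32/59)*63 + 0 = 2016/59 + 0 = 2016/59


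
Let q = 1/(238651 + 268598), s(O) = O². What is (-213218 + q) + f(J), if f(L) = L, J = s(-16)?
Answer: -108024761537/507249 ≈ -2.1296e+5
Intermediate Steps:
J = 256 (J = (-16)² = 256)
q = 1/507249 ≈ 1.9714e-6
(-213218 + q) + f(J) = (-213218 + 1/507249) + 256 = -108154617281/507249 + 256 = -108024761537/507249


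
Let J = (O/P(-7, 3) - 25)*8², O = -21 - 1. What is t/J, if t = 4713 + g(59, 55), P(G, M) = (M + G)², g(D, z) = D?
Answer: -1193/422 ≈ -2.8270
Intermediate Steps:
O = -22
P(G, M) = (G + M)²
J = -1688 (J = (-22/(-7 + 3)² - 25)*8² = (-22/((-4)²) - 25)*64 = (-22/16 - 25)*64 = (-22*1/16 - 25)*64 = (-11/8 - 25)*64 = -211/8*64 = -1688)
t = 4772 (t = 4713 + 59 = 4772)
t/J = 4772/(-1688) = 4772*(-1/1688) = -1193/422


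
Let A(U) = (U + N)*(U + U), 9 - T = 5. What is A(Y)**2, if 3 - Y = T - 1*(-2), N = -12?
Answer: 8100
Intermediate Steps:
T = 4 (T = 9 - 1*5 = 9 - 5 = 4)
Y = -3 (Y = 3 - (4 - 1*(-2)) = 3 - (4 + 2) = 3 - 1*6 = 3 - 6 = -3)
A(U) = 2*U*(-12 + U) (A(U) = (U - 12)*(U + U) = (-12 + U)*(2*U) = 2*U*(-12 + U))
A(Y)**2 = (2*(-3)*(-12 - 3))**2 = (2*(-3)*(-15))**2 = 90**2 = 8100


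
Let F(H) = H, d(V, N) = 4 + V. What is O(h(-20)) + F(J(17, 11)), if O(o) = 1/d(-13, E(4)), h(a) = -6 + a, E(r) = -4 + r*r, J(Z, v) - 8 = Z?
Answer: 224/9 ≈ 24.889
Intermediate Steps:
J(Z, v) = 8 + Z
E(r) = -4 + r**2
O(o) = -1/9 (O(o) = 1/(4 - 13) = 1/(-9) = -1/9)
O(h(-20)) + F(J(17, 11)) = -1/9 + (8 + 17) = -1/9 + 25 = 224/9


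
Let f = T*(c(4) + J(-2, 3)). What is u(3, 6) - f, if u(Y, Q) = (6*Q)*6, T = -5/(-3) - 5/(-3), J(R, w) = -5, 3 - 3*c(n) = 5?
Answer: 2114/9 ≈ 234.89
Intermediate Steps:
c(n) = -2/3 (c(n) = 1 - 1/3*5 = 1 - 5/3 = -2/3)
T = 10/3 (T = -5*(-1/3) - 5*(-1/3) = 5/3 + 5/3 = 10/3 ≈ 3.3333)
u(Y, Q) = 36*Q
f = -170/9 (f = 10*(-2/3 - 5)/3 = (10/3)*(-17/3) = -170/9 ≈ -18.889)
u(3, 6) - f = 36*6 - 1*(-170/9) = 216 + 170/9 = 2114/9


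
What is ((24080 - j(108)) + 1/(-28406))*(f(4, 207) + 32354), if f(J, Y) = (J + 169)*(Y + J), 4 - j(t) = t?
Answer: 47302741696471/28406 ≈ 1.6652e+9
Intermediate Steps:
j(t) = 4 - t
f(J, Y) = (169 + J)*(J + Y)
((24080 - j(108)) + 1/(-28406))*(f(4, 207) + 32354) = ((24080 - (4 - 1*108)) + 1/(-28406))*((4² + 169*4 + 169*207 + 4*207) + 32354) = ((24080 - (4 - 108)) - 1/28406)*((16 + 676 + 34983 + 828) + 32354) = ((24080 - 1*(-104)) - 1/28406)*(36503 + 32354) = ((24080 + 104) - 1/28406)*68857 = (24184 - 1/28406)*68857 = (686970703/28406)*68857 = 47302741696471/28406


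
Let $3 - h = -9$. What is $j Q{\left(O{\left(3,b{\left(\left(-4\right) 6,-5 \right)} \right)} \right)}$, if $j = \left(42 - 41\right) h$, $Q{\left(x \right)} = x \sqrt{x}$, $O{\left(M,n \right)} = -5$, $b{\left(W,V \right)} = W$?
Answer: $- 60 i \sqrt{5} \approx - 134.16 i$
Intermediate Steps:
$h = 12$ ($h = 3 - -9 = 3 + 9 = 12$)
$Q{\left(x \right)} = x^{\frac{3}{2}}$
$j = 12$ ($j = \left(42 - 41\right) 12 = 1 \cdot 12 = 12$)
$j Q{\left(O{\left(3,b{\left(\left(-4\right) 6,-5 \right)} \right)} \right)} = 12 \left(-5\right)^{\frac{3}{2}} = 12 \left(- 5 i \sqrt{5}\right) = - 60 i \sqrt{5}$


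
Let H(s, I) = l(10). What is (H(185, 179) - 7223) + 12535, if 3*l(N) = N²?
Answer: 16036/3 ≈ 5345.3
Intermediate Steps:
l(N) = N²/3
H(s, I) = 100/3 (H(s, I) = (⅓)*10² = (⅓)*100 = 100/3)
(H(185, 179) - 7223) + 12535 = (100/3 - 7223) + 12535 = -21569/3 + 12535 = 16036/3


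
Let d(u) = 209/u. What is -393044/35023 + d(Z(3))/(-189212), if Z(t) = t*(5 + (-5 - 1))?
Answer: -223098604177/19880315628 ≈ -11.222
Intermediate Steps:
Z(t) = -t (Z(t) = t*(5 - 6) = t*(-1) = -t)
-393044/35023 + d(Z(3))/(-189212) = -393044/35023 + (209/((-1*3)))/(-189212) = -393044*1/35023 + (209/(-3))*(-1/189212) = -393044/35023 + (209*(-⅓))*(-1/189212) = -393044/35023 - 209/3*(-1/189212) = -393044/35023 + 209/567636 = -223098604177/19880315628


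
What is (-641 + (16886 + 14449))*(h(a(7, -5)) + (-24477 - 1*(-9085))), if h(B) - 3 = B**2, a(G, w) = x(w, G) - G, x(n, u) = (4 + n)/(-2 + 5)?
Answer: -4236293798/9 ≈ -4.7070e+8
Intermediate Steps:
x(n, u) = 4/3 + n/3 (x(n, u) = (4 + n)/3 = (4 + n)*(1/3) = 4/3 + n/3)
a(G, w) = 4/3 - G + w/3 (a(G, w) = (4/3 + w/3) - G = 4/3 - G + w/3)
h(B) = 3 + B**2
(-641 + (16886 + 14449))*(h(a(7, -5)) + (-24477 - 1*(-9085))) = (-641 + (16886 + 14449))*((3 + (4/3 - 1*7 + (1/3)*(-5))**2) + (-24477 - 1*(-9085))) = (-641 + 31335)*((3 + (4/3 - 7 - 5/3)**2) + (-24477 + 9085)) = 30694*((3 + (-22/3)**2) - 15392) = 30694*((3 + 484/9) - 15392) = 30694*(511/9 - 15392) = 30694*(-138017/9) = -4236293798/9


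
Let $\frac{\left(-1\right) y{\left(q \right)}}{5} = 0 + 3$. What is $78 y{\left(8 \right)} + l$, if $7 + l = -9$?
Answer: $-1186$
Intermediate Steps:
$l = -16$ ($l = -7 - 9 = -16$)
$y{\left(q \right)} = -15$ ($y{\left(q \right)} = - 5 \left(0 + 3\right) = \left(-5\right) 3 = -15$)
$78 y{\left(8 \right)} + l = 78 \left(-15\right) - 16 = -1170 - 16 = -1186$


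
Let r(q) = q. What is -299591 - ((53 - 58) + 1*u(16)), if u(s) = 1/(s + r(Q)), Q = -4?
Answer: -3595033/12 ≈ -2.9959e+5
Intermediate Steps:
u(s) = 1/(-4 + s) (u(s) = 1/(s - 4) = 1/(-4 + s))
-299591 - ((53 - 58) + 1*u(16)) = -299591 - ((53 - 58) + 1/(-4 + 16)) = -299591 - (-5 + 1/12) = -299591 - 1*(-59/12) = -299591 + 59/12 = -3595033/12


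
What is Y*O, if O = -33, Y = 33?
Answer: -1089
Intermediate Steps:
Y*O = 33*(-33) = -1089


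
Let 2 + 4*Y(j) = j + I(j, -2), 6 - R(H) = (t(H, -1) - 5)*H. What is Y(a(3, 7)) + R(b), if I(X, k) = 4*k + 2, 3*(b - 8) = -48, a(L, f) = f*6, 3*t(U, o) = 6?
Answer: -19/2 ≈ -9.5000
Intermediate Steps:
t(U, o) = 2 (t(U, o) = (1/3)*6 = 2)
a(L, f) = 6*f
b = -8 (b = 8 + (1/3)*(-48) = 8 - 16 = -8)
I(X, k) = 2 + 4*k
R(H) = 6 + 3*H (R(H) = 6 - (2 - 5)*H = 6 - (-3)*H = 6 + 3*H)
Y(j) = -2 + j/4 (Y(j) = -1/2 + (j + (2 + 4*(-2)))/4 = -1/2 + (j + (2 - 8))/4 = -1/2 + (j - 6)/4 = -1/2 + (-6 + j)/4 = -1/2 + (-3/2 + j/4) = -2 + j/4)
Y(a(3, 7)) + R(b) = (-2 + (6*7)/4) + (6 + 3*(-8)) = (-2 + (1/4)*42) + (6 - 24) = (-2 + 21/2) - 18 = 17/2 - 18 = -19/2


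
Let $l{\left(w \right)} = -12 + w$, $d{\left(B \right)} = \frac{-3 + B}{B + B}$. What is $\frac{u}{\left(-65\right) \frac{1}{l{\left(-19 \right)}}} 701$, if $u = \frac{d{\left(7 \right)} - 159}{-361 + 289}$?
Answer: $\frac{24143141}{32760} \approx 736.97$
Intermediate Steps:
$d{\left(B \right)} = \frac{-3 + B}{2 B}$
$u = \frac{1111}{504}$ ($u = \frac{\frac{-3 + 7}{2 \cdot 7} - 159}{-361 + 289} = \frac{\frac{1}{2} \cdot \frac{1}{7} \cdot 4 - 159}{-72} = \left(\frac{2}{7} - 159\right) \left(- \frac{1}{72}\right) = \left(- \frac{1111}{7}\right) \left(- \frac{1}{72}\right) = \frac{1111}{504} \approx 2.2044$)
$\frac{u}{\left(-65\right) \frac{1}{l{\left(-19 \right)}}} 701 = \frac{1111}{504 \left(- \frac{65}{-12 - 19}\right)} 701 = \frac{1111}{504 \left(- \frac{65}{-31}\right)} 701 = \frac{1111}{504 \left(\left(-65\right) \left(- \frac{1}{31}\right)\right)} 701 = \frac{1111}{504 \cdot \frac{65}{31}} \cdot 701 = \frac{1111}{504} \cdot \frac{31}{65} \cdot 701 = \frac{34441}{32760} \cdot 701 = \frac{24143141}{32760}$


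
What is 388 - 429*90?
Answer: -38222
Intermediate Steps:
388 - 429*90 = 388 - 38610 = -38222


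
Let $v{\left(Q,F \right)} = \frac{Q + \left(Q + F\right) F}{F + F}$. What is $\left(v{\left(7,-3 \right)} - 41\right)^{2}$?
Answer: $\frac{58081}{36} \approx 1613.4$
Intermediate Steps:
$v{\left(Q,F \right)} = \frac{Q + F \left(F + Q\right)}{2 F}$ ($v{\left(Q,F \right)} = \frac{Q + \left(F + Q\right) F}{2 F} = \left(Q + F \left(F + Q\right)\right) \frac{1}{2 F} = \frac{Q + F \left(F + Q\right)}{2 F}$)
$\left(v{\left(7,-3 \right)} - 41\right)^{2} = \left(\frac{7 - 3 \left(-3 + 7\right)}{2 \left(-3\right)} - 41\right)^{2} = \left(\frac{1}{2} \left(- \frac{1}{3}\right) \left(7 - 12\right) - 41\right)^{2} = \left(\frac{1}{2} \left(- \frac{1}{3}\right) \left(-5\right) - 41\right)^{2} = \left(\frac{5}{6} - 41\right)^{2} = \left(- \frac{241}{6}\right)^{2} = \frac{58081}{36}$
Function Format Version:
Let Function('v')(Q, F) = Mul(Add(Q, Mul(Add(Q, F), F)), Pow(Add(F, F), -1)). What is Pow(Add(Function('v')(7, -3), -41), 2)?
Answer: Rational(58081, 36) ≈ 1613.4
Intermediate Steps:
Function('v')(Q, F) = Mul(Rational(1, 2), Pow(F, -1), Add(Q, Mul(F, Add(F, Q)))) (Function('v')(Q, F) = Mul(Add(Q, Mul(Add(F, Q), F)), Pow(Mul(2, F), -1)) = Mul(Add(Q, Mul(F, Add(F, Q))), Mul(Rational(1, 2), Pow(F, -1))) = Mul(Rational(1, 2), Pow(F, -1), Add(Q, Mul(F, Add(F, Q)))))
Pow(Add(Function('v')(7, -3), -41), 2) = Pow(Add(Mul(Rational(1, 2), Pow(-3, -1), Add(7, Mul(-3, Add(-3, 7)))), -41), 2) = Pow(Add(Mul(Rational(1, 2), Rational(-1, 3), Add(7, Mul(-3, 4))), -41), 2) = Pow(Add(Mul(Rational(1, 2), Rational(-1, 3), Add(7, -12)), -41), 2) = Pow(Add(Mul(Rational(1, 2), Rational(-1, 3), -5), -41), 2) = Pow(Add(Rational(5, 6), -41), 2) = Pow(Rational(-241, 6), 2) = Rational(58081, 36)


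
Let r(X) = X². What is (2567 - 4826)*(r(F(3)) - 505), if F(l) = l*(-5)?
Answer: 632520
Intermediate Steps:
F(l) = -5*l
(2567 - 4826)*(r(F(3)) - 505) = (2567 - 4826)*((-5*3)² - 505) = -2259*((-15)² - 505) = -2259*(225 - 505) = -2259*(-280) = 632520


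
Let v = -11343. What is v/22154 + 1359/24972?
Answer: -2220615/4852892 ≈ -0.45759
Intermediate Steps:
v/22154 + 1359/24972 = -11343/22154 + 1359/24972 = -11343*1/22154 + 1359*(1/24972) = -597/1166 + 453/8324 = -2220615/4852892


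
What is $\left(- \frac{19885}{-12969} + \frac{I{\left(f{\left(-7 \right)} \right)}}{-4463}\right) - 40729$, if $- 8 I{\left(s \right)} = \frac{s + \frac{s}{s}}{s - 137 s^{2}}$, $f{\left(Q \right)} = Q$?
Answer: $- \frac{21121695839162711}{518610597120} \approx -40727.0$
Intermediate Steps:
$I{\left(s \right)} = - \frac{1 + s}{8 \left(s - 137 s^{2}\right)}$ ($I{\left(s \right)} = - \frac{\left(s + \frac{s}{s}\right) \frac{1}{s - 137 s^{2}}}{8} = - \frac{\left(s + 1\right) \frac{1}{s - 137 s^{2}}}{8} = - \frac{\left(1 + s\right) \frac{1}{s - 137 s^{2}}}{8} = - \frac{\frac{1}{s - 137 s^{2}} \left(1 + s\right)}{8} = - \frac{1 + s}{8 \left(s - 137 s^{2}\right)}$)
$\left(- \frac{19885}{-12969} + \frac{I{\left(f{\left(-7 \right)} \right)}}{-4463}\right) - 40729 = \left(- \frac{19885}{-12969} + \frac{\frac{1}{8} \frac{1}{-7} \frac{1}{-1 + 137 \left(-7\right)} \left(1 - 7\right)}{-4463}\right) - 40729 = \left(\left(-19885\right) \left(- \frac{1}{12969}\right) + \frac{1}{8} \left(- \frac{1}{7}\right) \frac{1}{-1 - 959} \left(-6\right) \left(- \frac{1}{4463}\right)\right) - 40729 = \left(\frac{19885}{12969} + \frac{1}{8} \left(- \frac{1}{7}\right) \frac{1}{-960} \left(-6\right) \left(- \frac{1}{4463}\right)\right) - 40729 = \left(\frac{19885}{12969} + \frac{1}{8} \left(- \frac{1}{7}\right) \left(- \frac{1}{960}\right) \left(-6\right) \left(- \frac{1}{4463}\right)\right) - 40729 = \left(\frac{19885}{12969} - - \frac{1}{39988480}\right) - 40729 = \left(\frac{19885}{12969} + \frac{1}{39988480}\right) - 40729 = \frac{795170937769}{518610597120} - 40729 = - \frac{21121695839162711}{518610597120}$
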